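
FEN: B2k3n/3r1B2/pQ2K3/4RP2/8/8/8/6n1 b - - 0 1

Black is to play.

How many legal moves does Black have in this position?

Black to move; king on d8.
In check: yes, from the white queen on b6.
Legal moves: Kc8, Rc7.
Count: 2.

2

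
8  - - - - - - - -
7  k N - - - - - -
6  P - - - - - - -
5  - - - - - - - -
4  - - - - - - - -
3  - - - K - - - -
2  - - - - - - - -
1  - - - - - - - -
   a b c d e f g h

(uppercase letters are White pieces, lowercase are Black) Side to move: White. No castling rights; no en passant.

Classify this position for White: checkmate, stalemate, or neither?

White to move; white king on d3.
In check: no.
Legal moves for White: Nd8, Nd6, Nc5, Na5, Ke4, Kd4, Kc4, Ke3, Kc3, Ke2, Kd2, Kc2.
White has 12 legal moves and is not in check → neither.

neither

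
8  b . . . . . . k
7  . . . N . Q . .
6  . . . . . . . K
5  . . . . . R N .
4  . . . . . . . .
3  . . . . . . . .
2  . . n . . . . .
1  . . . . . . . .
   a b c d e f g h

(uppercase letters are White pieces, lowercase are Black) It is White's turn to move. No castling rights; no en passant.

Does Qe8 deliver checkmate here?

After Qe8: black king on h8; in check: yes, from the white queen on e8.
King squares — g7: attacked by Kh6; h7: attacked by Ng5; g8: attacked by Qe8.
Black has no legal moves → checkmate.

yes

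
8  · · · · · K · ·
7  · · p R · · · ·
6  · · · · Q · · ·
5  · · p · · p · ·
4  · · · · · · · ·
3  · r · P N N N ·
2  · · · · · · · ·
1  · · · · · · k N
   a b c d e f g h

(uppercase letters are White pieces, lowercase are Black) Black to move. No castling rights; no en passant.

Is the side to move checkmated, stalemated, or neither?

checkmate

Black to move; black king on g1.
In check: yes, from the white knight on f3.
King squares — f1: attacked by Ne3; h1: attacked by Ng3; f2: attacked by Nh1; g2: attacked by Ne3; h2: attacked by Nf3.
Legal moves for Black: none.
In check with no legal moves → checkmate.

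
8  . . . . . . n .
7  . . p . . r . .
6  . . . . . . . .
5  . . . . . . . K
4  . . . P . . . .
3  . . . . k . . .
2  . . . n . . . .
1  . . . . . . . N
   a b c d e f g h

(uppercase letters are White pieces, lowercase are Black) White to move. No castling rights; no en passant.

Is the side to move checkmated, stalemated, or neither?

neither

White to move; white king on h5.
In check: no.
Legal moves for White: Kg6, Kg5, Kh4, Kg4, Ng3, Nf2, d5.
White has 7 legal moves and is not in check → neither.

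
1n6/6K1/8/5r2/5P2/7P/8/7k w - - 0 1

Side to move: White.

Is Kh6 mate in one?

After Kh6: black king on h1; in check: no.
Black is not in check, so this cannot be checkmate.

no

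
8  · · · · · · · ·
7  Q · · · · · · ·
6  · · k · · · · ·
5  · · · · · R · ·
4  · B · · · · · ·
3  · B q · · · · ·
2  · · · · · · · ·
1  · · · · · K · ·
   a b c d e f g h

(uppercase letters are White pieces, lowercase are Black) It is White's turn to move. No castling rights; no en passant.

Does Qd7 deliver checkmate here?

no

After Qd7: black king on c6; in check: yes, from the white queen on d7.
Black has 2 legal replies: Kxd7, Kb6.
In check but a legal move exists → not checkmate.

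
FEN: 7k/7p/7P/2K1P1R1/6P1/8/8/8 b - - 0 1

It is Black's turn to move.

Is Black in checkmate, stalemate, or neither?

stalemate

Black to move; black king on h8.
In check: no.
King squares — g7: attacked by Rg5; h7: own pawn; g8: attacked by Rg5.
Legal moves for Black: none.
Not in check and no legal moves → stalemate.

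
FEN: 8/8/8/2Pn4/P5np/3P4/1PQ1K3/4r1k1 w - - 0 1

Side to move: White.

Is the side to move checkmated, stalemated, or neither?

White to move; white king on e2.
In check: yes, from the black rook on e1.
Legal moves for White: Kf3, Kd2, Kxe1.
White is in check but has 3 legal moves → neither.

neither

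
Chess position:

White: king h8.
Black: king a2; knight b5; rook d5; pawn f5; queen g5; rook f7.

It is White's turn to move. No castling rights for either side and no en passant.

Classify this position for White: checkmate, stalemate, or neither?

stalemate

White to move; white king on h8.
In check: no.
King squares — g7: attacked by Qg5; h7: attacked by Rf7; g8: attacked by Qg5.
Legal moves for White: none.
Not in check and no legal moves → stalemate.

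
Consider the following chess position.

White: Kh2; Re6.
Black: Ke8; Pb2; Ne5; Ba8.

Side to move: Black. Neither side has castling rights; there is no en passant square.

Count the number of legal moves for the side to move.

4

Black to move; king on e8.
In check: yes, from the white rook on e6.
Legal moves: Kf8, Kd8, Kf7, Kd7.
Count: 4.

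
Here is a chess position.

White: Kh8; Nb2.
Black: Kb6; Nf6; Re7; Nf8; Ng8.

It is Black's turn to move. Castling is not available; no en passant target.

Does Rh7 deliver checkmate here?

After Rh7: white king on h8; in check: yes, from the black rook on h7.
King squares — g7: attacked by Rh7; h7: attacked by Nf6; g8: attacked by Nf6.
White has no legal moves → checkmate.

yes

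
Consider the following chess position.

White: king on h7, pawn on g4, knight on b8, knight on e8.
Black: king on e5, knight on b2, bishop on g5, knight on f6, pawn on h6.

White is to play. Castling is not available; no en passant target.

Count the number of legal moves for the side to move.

4

White to move; king on h7.
In check: yes, from the black knight on f6.
Legal moves: Kh8, Kg7, Kg6, Nxf6.
Count: 4.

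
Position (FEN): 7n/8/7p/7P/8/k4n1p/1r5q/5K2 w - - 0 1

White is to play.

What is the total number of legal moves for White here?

White to move; king on f1.
In check: no.
Legal moves: none.
Count: 0.

0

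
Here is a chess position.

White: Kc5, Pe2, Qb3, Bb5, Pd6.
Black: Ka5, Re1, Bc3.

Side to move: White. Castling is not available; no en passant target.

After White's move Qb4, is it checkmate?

After Qb4: black king on a5; in check: yes, from the white queen on b4.
Black has 1 legal reply: Bxb4+.
In check but a legal move exists → not checkmate.

no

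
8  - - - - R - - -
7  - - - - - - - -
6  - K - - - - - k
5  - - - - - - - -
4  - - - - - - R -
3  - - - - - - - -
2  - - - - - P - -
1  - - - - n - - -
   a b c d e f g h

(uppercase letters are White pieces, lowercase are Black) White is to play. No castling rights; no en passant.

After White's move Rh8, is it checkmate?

After Rh8: black king on h6; in check: yes, from the white rook on h8.
King squares — g5: attacked by Rg4; h5: attacked by Rh8; g6: attacked by Rg4; g7: attacked by Rg4; h7: attacked by Rh8.
Black has no legal moves → checkmate.

yes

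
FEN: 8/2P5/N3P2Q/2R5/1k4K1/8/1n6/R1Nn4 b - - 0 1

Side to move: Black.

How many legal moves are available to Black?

0

Black to move; king on b4.
In check: yes, from the white knight on a6.
Legal moves: none.
Count: 0.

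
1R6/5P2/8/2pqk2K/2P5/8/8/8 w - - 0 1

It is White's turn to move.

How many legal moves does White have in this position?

White to move; king on h5.
In check: no.
Legal moves: Rh8, Rg8, Rf8, Re8+, Rd8, Rc8, Ra8, Rb7, Rb6, Rb5, Rb4, Rb3, Rb2, Rb1, Kh6, Kg6, Kg5, Kh4, Kg4, cxd5, f8=Q, f8=R, f8=B, f8=N.
Count: 24.

24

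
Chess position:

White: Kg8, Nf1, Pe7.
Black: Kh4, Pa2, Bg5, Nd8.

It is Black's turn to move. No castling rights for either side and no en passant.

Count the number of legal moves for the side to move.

18

Black to move; king on h4.
In check: no.
Legal moves: Nf7, Nb7, Ne6, Nc6, Bxe7, Bh6, Bf6, Bf4, Be3, Bd2, Bc1, Kh5, Kg4, Kh3, a1=Q, a1=R, a1=B, a1=N.
Count: 18.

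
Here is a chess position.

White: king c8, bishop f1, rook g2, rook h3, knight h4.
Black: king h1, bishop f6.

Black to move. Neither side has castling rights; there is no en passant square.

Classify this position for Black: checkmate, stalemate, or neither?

checkmate

Black to move; black king on h1.
In check: yes, from the white rook on h3.
King squares — g1: attacked by Rg2; g2: attacked by Bf1; h2: attacked by Rg2.
Legal moves for Black: none.
In check with no legal moves → checkmate.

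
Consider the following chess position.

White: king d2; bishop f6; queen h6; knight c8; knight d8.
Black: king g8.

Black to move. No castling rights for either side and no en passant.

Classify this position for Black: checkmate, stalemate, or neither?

stalemate

Black to move; black king on g8.
In check: no.
King squares — f7: attacked by Nd8; g7: attacked by Bf6; h7: attacked by Qh6; f8: attacked by Qh6; h8: attacked by Bf6.
Legal moves for Black: none.
Not in check and no legal moves → stalemate.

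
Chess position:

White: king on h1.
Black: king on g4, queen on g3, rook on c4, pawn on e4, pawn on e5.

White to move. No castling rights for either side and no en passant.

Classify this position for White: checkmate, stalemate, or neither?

stalemate

White to move; white king on h1.
In check: no.
King squares — g1: attacked by Qg3; g2: attacked by Qg3; h2: attacked by Qg3.
Legal moves for White: none.
Not in check and no legal moves → stalemate.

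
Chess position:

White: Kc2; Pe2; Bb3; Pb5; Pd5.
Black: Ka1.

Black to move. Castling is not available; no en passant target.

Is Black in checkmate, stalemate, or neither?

Black to move; black king on a1.
In check: no.
King squares — b1: attacked by Kc2; a2: attacked by Bb3; b2: attacked by Kc2.
Legal moves for Black: none.
Not in check and no legal moves → stalemate.

stalemate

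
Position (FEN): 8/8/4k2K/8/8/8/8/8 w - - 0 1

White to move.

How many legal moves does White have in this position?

5

White to move; king on h6.
In check: no.
Legal moves: Kh7, Kg7, Kg6, Kh5, Kg5.
Count: 5.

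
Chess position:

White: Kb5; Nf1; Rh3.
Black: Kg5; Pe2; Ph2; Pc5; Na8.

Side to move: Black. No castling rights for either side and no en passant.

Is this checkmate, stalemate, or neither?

Black to move; black king on g5.
In check: no.
Legal moves for Black include: Nc7+, Nb6, Kg6, Kf6, Kf5, Kg4, Kf4, exf1=Q+, exf1=R, exf1=B+, exf1=N, c4, h1=Q, h1=R, h1=B, h1=N, e1=Q, e1=R, ... (list truncated; more exist).
Black has legal moves and is not in check → neither.

neither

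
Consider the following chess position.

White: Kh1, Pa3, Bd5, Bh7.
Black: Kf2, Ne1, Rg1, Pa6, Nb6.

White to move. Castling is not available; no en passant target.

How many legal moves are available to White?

White to move; king on h1.
In check: yes, from the black rook on g1.
Legal moves: Kh2.
Count: 1.

1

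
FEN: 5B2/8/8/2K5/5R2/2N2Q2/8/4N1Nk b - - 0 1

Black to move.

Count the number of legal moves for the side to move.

2

Black to move; king on h1.
In check: yes, from the white queen on f3.
Legal moves: Kh2, Kxg1.
Count: 2.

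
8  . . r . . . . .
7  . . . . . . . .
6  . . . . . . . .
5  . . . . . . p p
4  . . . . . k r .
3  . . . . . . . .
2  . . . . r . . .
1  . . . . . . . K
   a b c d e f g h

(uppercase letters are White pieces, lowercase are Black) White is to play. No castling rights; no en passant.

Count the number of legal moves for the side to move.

White to move; king on h1.
In check: no.
Legal moves: none.
Count: 0.

0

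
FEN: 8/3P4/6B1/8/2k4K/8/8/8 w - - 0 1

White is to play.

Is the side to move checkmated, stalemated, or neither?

neither

White to move; white king on h4.
In check: no.
Legal moves for White: Be8, Bh7, Bf7+, Bh5, Bf5, Be4, Bd3+, Bc2, Bb1, Kh5, Kg5, Kg4, Kh3, Kg3, d8=Q, d8=R, d8=B, d8=N.
White has 18 legal moves and is not in check → neither.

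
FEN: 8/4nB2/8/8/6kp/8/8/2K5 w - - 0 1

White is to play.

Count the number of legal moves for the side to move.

White to move; king on c1.
In check: no.
Legal moves: Bg8, Be8, Bg6, Be6+, Bh5+, Bd5, Bc4, Bb3, Ba2, Kd2, Kc2, Kb2, Kd1, Kb1.
Count: 14.

14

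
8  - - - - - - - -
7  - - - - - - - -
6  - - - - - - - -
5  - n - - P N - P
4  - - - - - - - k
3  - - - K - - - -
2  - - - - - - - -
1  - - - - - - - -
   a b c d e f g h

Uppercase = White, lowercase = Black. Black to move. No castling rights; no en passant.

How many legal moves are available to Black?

Black to move; king on h4.
In check: yes, from the white knight on f5.
Legal moves: Kxh5, Kg5, Kg4, Kh3.
Count: 4.

4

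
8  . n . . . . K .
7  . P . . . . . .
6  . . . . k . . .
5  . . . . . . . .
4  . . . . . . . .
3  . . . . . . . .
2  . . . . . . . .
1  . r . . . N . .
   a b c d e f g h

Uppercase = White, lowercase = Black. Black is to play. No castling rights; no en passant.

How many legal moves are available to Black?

21

Black to move; king on e6.
In check: no.
Legal moves: Nd7, Nc6, Na6, Ke7, Kd7, Kf6, Kd6, Kf5, Ke5, Kd5, Rxb7, Rb6, Rb5, Rb4, Rb3, Rb2, Rxf1, Re1, Rd1, Rc1, Ra1.
Count: 21.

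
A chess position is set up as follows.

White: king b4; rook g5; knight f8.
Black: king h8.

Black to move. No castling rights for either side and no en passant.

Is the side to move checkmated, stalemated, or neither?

stalemate

Black to move; black king on h8.
In check: no.
King squares — g7: attacked by Rg5; h7: attacked by Nf8; g8: attacked by Rg5.
Legal moves for Black: none.
Not in check and no legal moves → stalemate.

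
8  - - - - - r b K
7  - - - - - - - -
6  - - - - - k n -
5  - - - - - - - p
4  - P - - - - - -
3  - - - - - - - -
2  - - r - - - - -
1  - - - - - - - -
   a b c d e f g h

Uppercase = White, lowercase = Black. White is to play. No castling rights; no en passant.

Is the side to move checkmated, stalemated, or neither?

checkmate

White to move; white king on h8.
In check: yes, from the black knight on g6.
King squares — g7: attacked by Kf6; h7: attacked by Bg8; g8: attacked by Rf8.
Legal moves for White: none.
In check with no legal moves → checkmate.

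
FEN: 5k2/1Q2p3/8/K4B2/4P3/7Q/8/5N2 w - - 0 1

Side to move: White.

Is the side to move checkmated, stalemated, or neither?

White to move; white king on a5.
In check: no.
Legal moves for White include: Qc8+, Qb8+, Qa8+, Qxe7+, Qd7, Qc7, Qa7, Qc6, Qb6, Qa6, Qd5, Qb5, Qb4, Qbb3, Qb2, Qb1, Bc8, Bh7, ... (list truncated; more exist).
White has legal moves and is not in check → neither.

neither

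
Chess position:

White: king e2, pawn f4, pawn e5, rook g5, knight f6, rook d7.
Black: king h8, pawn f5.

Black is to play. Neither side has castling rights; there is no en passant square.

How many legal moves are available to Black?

0

Black to move; king on h8.
In check: no.
Legal moves: none.
Count: 0.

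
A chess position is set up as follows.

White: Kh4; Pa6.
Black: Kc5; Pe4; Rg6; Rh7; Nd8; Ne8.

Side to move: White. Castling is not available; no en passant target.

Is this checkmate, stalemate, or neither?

checkmate

White to move; white king on h4.
In check: yes, from the black rook on h7.
King squares — g3: attacked by Rg6; h3: attacked by Rh7; g4: attacked by Rg6; g5: attacked by Rg6; h5: attacked by Rh7.
Legal moves for White: none.
In check with no legal moves → checkmate.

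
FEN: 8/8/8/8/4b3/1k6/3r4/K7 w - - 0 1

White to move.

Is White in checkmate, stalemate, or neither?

stalemate

White to move; white king on a1.
In check: no.
King squares — b1: attacked by Be4; a2: attacked by Rd2; b2: attacked by Rd2.
Legal moves for White: none.
Not in check and no legal moves → stalemate.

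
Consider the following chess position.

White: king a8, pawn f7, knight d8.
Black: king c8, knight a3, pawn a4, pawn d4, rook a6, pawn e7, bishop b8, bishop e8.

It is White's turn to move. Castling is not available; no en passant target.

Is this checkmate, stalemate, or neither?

checkmate

White to move; white king on a8.
In check: yes, from the black rook on a6.
King squares — a7: attacked by Ra6; b7: attacked by Kc8; b8: attacked by Kc8.
Legal moves for White: none.
In check with no legal moves → checkmate.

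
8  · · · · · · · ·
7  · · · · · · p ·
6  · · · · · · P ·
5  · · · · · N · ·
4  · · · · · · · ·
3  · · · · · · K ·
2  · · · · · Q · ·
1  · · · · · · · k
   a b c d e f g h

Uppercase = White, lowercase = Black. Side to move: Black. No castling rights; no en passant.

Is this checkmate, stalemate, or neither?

stalemate

Black to move; black king on h1.
In check: no.
King squares — g1: attacked by Qf2; g2: attacked by Qf2; h2: attacked by Qf2.
Legal moves for Black: none.
Not in check and no legal moves → stalemate.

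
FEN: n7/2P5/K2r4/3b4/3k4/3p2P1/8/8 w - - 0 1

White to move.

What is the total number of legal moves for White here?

3

White to move; king on a6.
In check: yes, from the black rook on d6.
Legal moves: Ka7, Kb5, Ka5.
Count: 3.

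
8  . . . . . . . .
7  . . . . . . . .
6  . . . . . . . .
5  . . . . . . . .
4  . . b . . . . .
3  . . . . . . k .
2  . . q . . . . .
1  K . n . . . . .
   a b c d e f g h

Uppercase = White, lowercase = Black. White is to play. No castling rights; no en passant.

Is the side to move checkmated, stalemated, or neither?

White to move; white king on a1.
In check: no.
King squares — b1: attacked by Qc2; a2: attacked by Nc1; b2: attacked by Qc2.
Legal moves for White: none.
Not in check and no legal moves → stalemate.

stalemate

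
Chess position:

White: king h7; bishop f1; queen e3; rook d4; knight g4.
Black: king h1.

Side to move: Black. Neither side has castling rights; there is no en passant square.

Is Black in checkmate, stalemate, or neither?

stalemate

Black to move; black king on h1.
In check: no.
King squares — g1: attacked by Qe3; g2: attacked by Bf1; h2: attacked by Ng4.
Legal moves for Black: none.
Not in check and no legal moves → stalemate.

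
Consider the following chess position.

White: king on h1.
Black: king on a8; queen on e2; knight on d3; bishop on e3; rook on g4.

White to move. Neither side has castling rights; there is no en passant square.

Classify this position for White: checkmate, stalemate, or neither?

stalemate

White to move; white king on h1.
In check: no.
King squares — g1: attacked by Be3; g2: attacked by Qe2; h2: attacked by Qe2.
Legal moves for White: none.
Not in check and no legal moves → stalemate.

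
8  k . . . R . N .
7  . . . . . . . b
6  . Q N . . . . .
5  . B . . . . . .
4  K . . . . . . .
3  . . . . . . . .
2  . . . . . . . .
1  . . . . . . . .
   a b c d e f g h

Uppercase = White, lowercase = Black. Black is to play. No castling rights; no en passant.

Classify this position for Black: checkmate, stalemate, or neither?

Black to move; black king on a8.
In check: yes, from the white rook on e8.
King squares — a7: attacked by Qb6; b7: attacked by Qb6; b8: attacked by Qb6.
Legal moves for Black: none.
In check with no legal moves → checkmate.

checkmate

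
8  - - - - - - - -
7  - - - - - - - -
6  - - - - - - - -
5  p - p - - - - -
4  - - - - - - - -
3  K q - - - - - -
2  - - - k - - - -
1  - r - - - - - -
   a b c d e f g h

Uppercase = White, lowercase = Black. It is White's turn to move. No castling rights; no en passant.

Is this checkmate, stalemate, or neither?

checkmate

White to move; white king on a3.
In check: yes, from the black queen on b3.
King squares — a2: attacked by Qb3; b2: attacked by Rb1; b3: attacked by Rb1; a4: attacked by Qb3; b4: attacked by Qb3.
Legal moves for White: none.
In check with no legal moves → checkmate.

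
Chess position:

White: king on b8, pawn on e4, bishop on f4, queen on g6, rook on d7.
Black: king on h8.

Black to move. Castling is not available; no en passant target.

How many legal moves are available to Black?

Black to move; king on h8.
In check: no.
Legal moves: none.
Count: 0.

0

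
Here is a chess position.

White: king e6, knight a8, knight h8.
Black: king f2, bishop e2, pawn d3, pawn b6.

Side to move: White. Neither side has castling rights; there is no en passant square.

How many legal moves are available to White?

12

White to move; king on e6.
In check: no.
Legal moves: Nf7, Ng6, Nc7, Nxb6, Kf7, Ke7, Kd7, Kf6, Kd6, Kf5, Ke5, Kd5.
Count: 12.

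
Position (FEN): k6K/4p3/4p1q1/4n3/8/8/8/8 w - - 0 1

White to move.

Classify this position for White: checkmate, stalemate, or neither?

White to move; white king on h8.
In check: no.
King squares — g7: attacked by Qg6; h7: attacked by Qg6; g8: attacked by Qg6.
Legal moves for White: none.
Not in check and no legal moves → stalemate.

stalemate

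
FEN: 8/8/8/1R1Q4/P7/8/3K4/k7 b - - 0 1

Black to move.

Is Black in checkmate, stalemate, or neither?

Black to move; black king on a1.
In check: no.
King squares — b1: attacked by Rb5; a2: attacked by Qd5; b2: attacked by Rb5.
Legal moves for Black: none.
Not in check and no legal moves → stalemate.

stalemate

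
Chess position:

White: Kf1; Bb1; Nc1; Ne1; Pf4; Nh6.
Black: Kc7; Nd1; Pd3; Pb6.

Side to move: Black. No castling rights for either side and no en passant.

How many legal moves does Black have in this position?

13

Black to move; king on c7.
In check: no.
Legal moves: Kd8, Kc8, Kb8, Kd7, Kb7, Kd6, Kc6, Ne3+, Nc3, Nf2, Nb2, b5, d2.
Count: 13.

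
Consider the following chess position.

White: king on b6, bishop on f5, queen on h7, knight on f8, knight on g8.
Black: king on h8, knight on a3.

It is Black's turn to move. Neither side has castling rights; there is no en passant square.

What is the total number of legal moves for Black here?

0

Black to move; king on h8.
In check: yes, from the white queen on h7.
Legal moves: none.
Count: 0.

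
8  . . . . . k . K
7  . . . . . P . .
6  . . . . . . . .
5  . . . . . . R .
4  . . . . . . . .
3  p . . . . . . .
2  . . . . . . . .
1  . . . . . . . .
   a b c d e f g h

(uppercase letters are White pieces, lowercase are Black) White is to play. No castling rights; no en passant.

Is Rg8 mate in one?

After Rg8: black king on f8; in check: yes, from the white rook on g8.
Black has 2 legal replies: Kxf7, Ke7.
In check but a legal move exists → not checkmate.

no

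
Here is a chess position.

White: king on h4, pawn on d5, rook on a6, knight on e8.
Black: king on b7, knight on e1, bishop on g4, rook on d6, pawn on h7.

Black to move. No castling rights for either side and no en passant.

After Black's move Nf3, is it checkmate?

After Nf3: white king on h4; in check: yes, from the black knight on f3.
White has 2 legal replies: Kxg4, Kg3.
In check but a legal move exists → not checkmate.

no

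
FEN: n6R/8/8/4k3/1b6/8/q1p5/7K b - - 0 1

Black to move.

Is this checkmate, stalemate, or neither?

neither

Black to move; black king on e5.
In check: no.
Legal moves for Black include: Nc7, Nb6, Kf6, Ke6, Kd6, Kf5, Kd5, Kf4, Ke4, Kd4, Bf8, Be7, Bd6, Bc5, Ba5, Bc3, Ba3, Bd2, ... (list truncated; more exist).
Black has legal moves and is not in check → neither.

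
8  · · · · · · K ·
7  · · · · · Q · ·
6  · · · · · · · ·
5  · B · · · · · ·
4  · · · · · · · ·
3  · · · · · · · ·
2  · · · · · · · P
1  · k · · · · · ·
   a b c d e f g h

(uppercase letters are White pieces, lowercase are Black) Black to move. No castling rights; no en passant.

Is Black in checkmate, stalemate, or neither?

neither

Black to move; black king on b1.
In check: no.
Legal moves for Black: Kc2, Kb2, Kc1, Ka1.
Black has 4 legal moves and is not in check → neither.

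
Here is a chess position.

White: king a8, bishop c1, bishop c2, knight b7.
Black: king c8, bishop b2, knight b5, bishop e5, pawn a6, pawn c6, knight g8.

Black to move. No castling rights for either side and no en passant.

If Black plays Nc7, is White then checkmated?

After Nc7: white king on a8; in check: yes, from the black knight on c7.
White has 1 legal reply: Ka7.
In check but a legal move exists → not checkmate.

no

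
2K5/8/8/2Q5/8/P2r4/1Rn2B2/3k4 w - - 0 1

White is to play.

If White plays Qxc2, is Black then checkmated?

yes

After Qxc2: black king on d1; in check: yes, from the white queen on c2.
King squares — c1: attacked by Qc2; e1: attacked by Bf2; c2: attacked by Rb2; d2: attacked by Qc2; e2: attacked by Qc2.
Black has no legal moves → checkmate.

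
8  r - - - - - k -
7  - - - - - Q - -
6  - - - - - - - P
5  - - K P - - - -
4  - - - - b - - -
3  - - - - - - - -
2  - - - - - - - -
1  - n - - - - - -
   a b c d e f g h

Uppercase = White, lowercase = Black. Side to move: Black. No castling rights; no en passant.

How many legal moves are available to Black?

Black to move; king on g8.
In check: yes, from the white queen on f7.
Legal moves: Kh8, Kxf7.
Count: 2.

2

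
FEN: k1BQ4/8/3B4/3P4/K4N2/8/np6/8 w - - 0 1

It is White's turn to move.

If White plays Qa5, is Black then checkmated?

yes

After Qa5: black king on a8; in check: yes, from the white queen on a5.
King squares — a7: attacked by Qa5; b7: attacked by Bc8; b8: attacked by Bd6.
Black has no legal moves → checkmate.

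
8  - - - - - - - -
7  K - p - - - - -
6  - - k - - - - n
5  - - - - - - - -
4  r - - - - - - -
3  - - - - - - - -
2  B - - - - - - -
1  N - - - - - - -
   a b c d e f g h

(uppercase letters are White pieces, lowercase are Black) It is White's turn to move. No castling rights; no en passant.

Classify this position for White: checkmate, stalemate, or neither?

neither

White to move; white king on a7.
In check: yes, from the black rook on a4.
Legal moves for White: Kb8.
White is in check but has 1 legal move → neither.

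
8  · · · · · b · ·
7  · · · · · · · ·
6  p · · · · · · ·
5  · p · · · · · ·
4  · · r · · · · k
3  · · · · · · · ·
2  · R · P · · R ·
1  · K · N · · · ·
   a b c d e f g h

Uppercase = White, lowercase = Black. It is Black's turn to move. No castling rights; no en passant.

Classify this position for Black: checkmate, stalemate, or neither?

neither

Black to move; black king on h4.
In check: no.
Legal moves for Black include: Bg7, Be7, Bh6, Bd6, Bc5, Bb4, Ba3, Kh5, Kh3, Rc8, Rc7, Rc6, Rc5, Rg4, Rf4, Re4, Rd4, Rb4, ... (list truncated; more exist).
Black has legal moves and is not in check → neither.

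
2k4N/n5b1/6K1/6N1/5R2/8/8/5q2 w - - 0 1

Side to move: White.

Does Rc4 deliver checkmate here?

no

After Rc4: black king on c8; in check: yes, from the white rook on c4.
Black has 6 legal replies: Kd8, Kb8, Kd7, Kb7, Nc6, Qxc4.
In check but a legal move exists → not checkmate.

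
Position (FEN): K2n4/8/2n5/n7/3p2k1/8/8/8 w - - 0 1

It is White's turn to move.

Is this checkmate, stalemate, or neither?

White to move; white king on a8.
In check: no.
King squares — a7: attacked by Nc6; b7: attacked by Na5; b8: attacked by Nc6.
Legal moves for White: none.
Not in check and no legal moves → stalemate.

stalemate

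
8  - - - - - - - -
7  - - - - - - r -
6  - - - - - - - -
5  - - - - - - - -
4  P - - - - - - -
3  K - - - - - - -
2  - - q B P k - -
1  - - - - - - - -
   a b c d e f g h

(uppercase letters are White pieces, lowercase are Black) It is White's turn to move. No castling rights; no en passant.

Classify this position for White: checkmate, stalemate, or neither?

neither

White to move; white king on a3.
In check: no.
Legal moves for White: Kb4, Bh6, Bg5, Ba5, Bf4, Bb4, Be3+, Bc3, Be1+, Bc1, a5, e3, e4.
White has 13 legal moves and is not in check → neither.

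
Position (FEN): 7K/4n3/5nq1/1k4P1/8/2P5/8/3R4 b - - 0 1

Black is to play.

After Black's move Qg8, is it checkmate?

yes

After Qg8: white king on h8; in check: yes, from the black queen on g8.
King squares — g7: attacked by Qg8; h7: attacked by Nf6; g8: attacked by Nf6.
White has no legal moves → checkmate.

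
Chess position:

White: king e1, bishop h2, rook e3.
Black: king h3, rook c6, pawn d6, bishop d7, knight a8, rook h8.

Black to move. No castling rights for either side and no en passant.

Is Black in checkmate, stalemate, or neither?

Black to move; black king on h3.
In check: yes, from the white rook on e3.
King squares — g2: available; h2: available; g3: attacked by Bh2; g4: available; h4: available.
Legal moves for Black: Kh4, Kg4, Kxh2, Kg2.
Black is in check but has 4 legal moves → neither.

neither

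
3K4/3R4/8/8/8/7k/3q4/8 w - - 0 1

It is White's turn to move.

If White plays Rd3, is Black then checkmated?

After Rd3: black king on h3; in check: yes, from the white rook on d3.
Black has 6 legal replies: Kh4, Kg4, Kh2, Kg2, Qe3, Qxd3+.
In check but a legal move exists → not checkmate.

no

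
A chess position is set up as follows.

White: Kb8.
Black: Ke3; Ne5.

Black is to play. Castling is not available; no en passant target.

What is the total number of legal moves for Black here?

Black to move; king on e3.
In check: no.
Legal moves: Nf7, Nd7+, Ng6, Nc6+, Ng4, Nc4, Nf3, Nd3, Kf4, Ke4, Kd4, Kf3, Kd3, Kf2, Ke2, Kd2.
Count: 16.

16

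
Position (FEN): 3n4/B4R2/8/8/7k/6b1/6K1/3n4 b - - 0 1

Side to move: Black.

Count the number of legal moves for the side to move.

Black to move; king on h4.
In check: no.
Legal moves: Nxf7, Nb7, Ne6, Nc6, Kh5, Kg5, Kg4, Bb8, Bc7, Bd6, Be5, Bf4, Bh2, Bf2, Be1, Ne3+, Nc3, Nf2, Nb2.
Count: 19.

19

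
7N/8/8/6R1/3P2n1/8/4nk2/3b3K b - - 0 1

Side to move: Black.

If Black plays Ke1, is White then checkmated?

no

After Ke1: white king on h1; in check: no.
White is not in check, so this cannot be checkmate.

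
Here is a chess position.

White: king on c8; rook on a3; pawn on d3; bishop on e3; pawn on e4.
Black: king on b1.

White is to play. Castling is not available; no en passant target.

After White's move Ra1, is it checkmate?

no

After Ra1: black king on b1; in check: yes, from the white rook on a1.
Black has 3 legal replies: Kc2, Kb2, Kxa1.
In check but a legal move exists → not checkmate.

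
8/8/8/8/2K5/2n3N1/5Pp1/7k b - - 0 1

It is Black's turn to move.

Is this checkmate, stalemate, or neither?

neither

Black to move; black king on h1.
In check: yes, from the white knight on g3.
King squares — g1: available; g2: own pawn; h2: available.
Legal moves for Black: Kh2, Kg1.
Black is in check but has 2 legal moves → neither.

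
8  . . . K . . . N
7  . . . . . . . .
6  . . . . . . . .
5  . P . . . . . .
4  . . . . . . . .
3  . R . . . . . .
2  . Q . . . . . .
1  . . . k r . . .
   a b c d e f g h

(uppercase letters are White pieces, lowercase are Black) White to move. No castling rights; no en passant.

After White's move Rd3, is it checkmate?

After Rd3: black king on d1; in check: yes, from the white rook on d3.
King squares — c1: attacked by Qb2; e1: own rook; c2: attacked by Qb2; d2: attacked by Qb2; e2: attacked by Qb2.
Black has no legal moves → checkmate.

yes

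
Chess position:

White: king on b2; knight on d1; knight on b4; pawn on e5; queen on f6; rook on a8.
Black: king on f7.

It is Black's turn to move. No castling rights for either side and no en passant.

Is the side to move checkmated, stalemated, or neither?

Black to move; black king on f7.
In check: yes, from the white queen on f6.
King squares — e6: attacked by Qf6; f6: attacked by Pe5; g6: attacked by Qf6; e7: attacked by Qf6; g7: attacked by Qf6; e8: attacked by Ra8; f8: attacked by Qf6; g8: attacked by Ra8.
Legal moves for Black: none.
In check with no legal moves → checkmate.

checkmate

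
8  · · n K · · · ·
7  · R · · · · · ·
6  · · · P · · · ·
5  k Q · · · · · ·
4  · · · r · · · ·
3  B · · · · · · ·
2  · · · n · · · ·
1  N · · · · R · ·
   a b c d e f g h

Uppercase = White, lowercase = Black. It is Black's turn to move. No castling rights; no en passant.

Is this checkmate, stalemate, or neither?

checkmate

Black to move; black king on a5.
In check: yes, from the white queen on b5.
King squares — a4: attacked by Qb5; b4: attacked by Ba3; b5: attacked by Rb7; a6: attacked by Qb5; b6: attacked by Qb5.
Legal moves for Black: none.
In check with no legal moves → checkmate.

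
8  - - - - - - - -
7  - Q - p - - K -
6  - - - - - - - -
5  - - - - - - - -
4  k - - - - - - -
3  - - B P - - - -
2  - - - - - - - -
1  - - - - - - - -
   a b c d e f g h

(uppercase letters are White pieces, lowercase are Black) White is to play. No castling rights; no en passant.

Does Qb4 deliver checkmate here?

After Qb4: black king on a4; in check: yes, from the white queen on b4.
King squares — a3: attacked by Qb4; b3: attacked by Qb4; b4: attacked by Bc3; a5: attacked by Qb4; b5: attacked by Qb4.
Black has no legal moves → checkmate.

yes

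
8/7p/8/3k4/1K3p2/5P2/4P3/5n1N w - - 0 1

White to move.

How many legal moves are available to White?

White to move; king on b4.
In check: no.
Legal moves: Kb5, Ka5, Ka4, Kc3, Kb3, Ka3, Ng3, Nf2, e3, e4+.
Count: 10.

10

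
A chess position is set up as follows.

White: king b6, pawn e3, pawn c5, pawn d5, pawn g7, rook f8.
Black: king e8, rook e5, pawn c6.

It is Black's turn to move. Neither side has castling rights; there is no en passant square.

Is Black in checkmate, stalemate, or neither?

neither

Black to move; black king on e8.
In check: yes, from the white rook on f8.
King squares — d7: available; e7: available; f7: attacked by Rf8; d8: attacked by Rf8; f8: attacked by Pg7.
Legal moves for Black: Ke7, Kd7.
Black is in check but has 2 legal moves → neither.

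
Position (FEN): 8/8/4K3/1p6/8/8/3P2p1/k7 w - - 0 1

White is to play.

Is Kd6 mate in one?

After Kd6: black king on a1; in check: no.
Black is not in check, so this cannot be checkmate.

no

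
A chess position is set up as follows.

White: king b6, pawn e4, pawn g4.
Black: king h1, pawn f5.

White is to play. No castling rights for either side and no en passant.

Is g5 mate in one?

After g5: black king on h1; in check: no.
Black is not in check, so this cannot be checkmate.

no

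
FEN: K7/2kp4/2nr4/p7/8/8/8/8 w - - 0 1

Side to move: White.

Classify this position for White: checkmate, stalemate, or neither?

stalemate

White to move; white king on a8.
In check: no.
King squares — a7: attacked by Nc6; b7: attacked by Kc7; b8: attacked by Nc6.
Legal moves for White: none.
Not in check and no legal moves → stalemate.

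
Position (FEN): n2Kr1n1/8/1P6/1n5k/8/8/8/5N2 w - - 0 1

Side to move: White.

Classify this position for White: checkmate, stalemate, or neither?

White to move; white king on d8.
In check: yes, from the black rook on e8.
King squares — c7: attacked by Nb5; d7: available; e7: attacked by Re8; c8: attacked by Re8; e8: available.
Legal moves for White: Kxe8, Kd7.
White is in check but has 2 legal moves → neither.

neither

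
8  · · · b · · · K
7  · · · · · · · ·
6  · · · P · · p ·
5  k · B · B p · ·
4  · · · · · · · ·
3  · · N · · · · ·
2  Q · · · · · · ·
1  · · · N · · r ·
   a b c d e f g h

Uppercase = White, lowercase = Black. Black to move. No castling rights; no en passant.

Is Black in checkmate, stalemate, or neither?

Black to move; black king on a5.
In check: yes, from the white queen on a2.
King squares — a4: attacked by Qa2; b4: attacked by Bc5; b5: attacked by Nc3; a6: attacked by Qa2; b6: attacked by Bc5.
Legal moves for Black: none.
In check with no legal moves → checkmate.

checkmate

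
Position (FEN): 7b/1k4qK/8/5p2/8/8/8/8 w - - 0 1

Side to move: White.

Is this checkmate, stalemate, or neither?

checkmate

White to move; white king on h7.
In check: yes, from the black queen on g7.
King squares — g6: attacked by Qg7; h6: attacked by Qg7; g7: attacked by Bh8; g8: attacked by Qg7; h8: attacked by Qg7.
Legal moves for White: none.
In check with no legal moves → checkmate.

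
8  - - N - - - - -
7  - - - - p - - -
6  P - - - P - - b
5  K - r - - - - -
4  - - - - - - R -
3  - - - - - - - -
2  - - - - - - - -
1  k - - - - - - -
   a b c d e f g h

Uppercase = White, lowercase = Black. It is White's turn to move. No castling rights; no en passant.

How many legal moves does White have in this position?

3

White to move; king on a5.
In check: yes, from the black rook on c5.
Legal moves: Kb6, Kb4, Ka4.
Count: 3.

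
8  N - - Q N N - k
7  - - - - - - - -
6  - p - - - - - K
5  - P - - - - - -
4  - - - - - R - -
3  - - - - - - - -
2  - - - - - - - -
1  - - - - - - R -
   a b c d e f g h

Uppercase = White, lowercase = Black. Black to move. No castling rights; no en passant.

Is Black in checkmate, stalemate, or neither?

stalemate

Black to move; black king on h8.
In check: no.
King squares — g7: attacked by Rg1; h7: attacked by Kh6; g8: attacked by Rg1.
Legal moves for Black: none.
Not in check and no legal moves → stalemate.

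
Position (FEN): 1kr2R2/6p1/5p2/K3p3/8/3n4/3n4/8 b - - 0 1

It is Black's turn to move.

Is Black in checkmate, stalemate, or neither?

neither

Black to move; black king on b8.
In check: no.
Legal moves for Black include: Rxf8, Re8, Rd8, Ka8, Kc7, Kb7, Ka7, Nc5, Nf4, Nb4, Nf2, Nb2, Ne1, Nc1, Ne4, Nc4+, Nf3, Nb3+, ... (list truncated; more exist).
Black has legal moves and is not in check → neither.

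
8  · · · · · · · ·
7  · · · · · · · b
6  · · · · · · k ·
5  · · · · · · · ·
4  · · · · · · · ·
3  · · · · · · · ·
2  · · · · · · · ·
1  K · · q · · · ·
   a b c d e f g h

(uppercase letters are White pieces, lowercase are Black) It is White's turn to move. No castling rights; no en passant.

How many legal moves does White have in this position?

2

White to move; king on a1.
In check: yes, from the black queen on d1.
Legal moves: Kb2, Ka2.
Count: 2.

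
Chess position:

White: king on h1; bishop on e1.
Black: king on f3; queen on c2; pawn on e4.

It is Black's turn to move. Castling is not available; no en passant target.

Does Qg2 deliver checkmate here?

yes

After Qg2: white king on h1; in check: yes, from the black queen on g2.
King squares — g1: attacked by Qg2; g2: attacked by Kf3; h2: attacked by Qg2.
White has no legal moves → checkmate.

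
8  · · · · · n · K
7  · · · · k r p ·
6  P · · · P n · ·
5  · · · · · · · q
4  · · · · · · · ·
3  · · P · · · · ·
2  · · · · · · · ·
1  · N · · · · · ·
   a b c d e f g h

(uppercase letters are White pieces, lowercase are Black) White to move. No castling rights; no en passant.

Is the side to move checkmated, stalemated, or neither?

White to move; white king on h8.
In check: yes, from the black queen on h5.
King squares — g7: attacked by Rf7; h7: attacked by Qh5; g8: attacked by Nf6.
Legal moves for White: none.
In check with no legal moves → checkmate.

checkmate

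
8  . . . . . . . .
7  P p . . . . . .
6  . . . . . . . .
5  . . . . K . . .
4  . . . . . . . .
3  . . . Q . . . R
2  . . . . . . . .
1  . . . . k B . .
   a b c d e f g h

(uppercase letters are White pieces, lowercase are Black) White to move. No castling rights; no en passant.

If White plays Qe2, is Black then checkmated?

After Qe2: black king on e1; in check: yes, from the white queen on e2.
King squares — d1: attacked by Qe2; f1: attacked by Qe2; d2: attacked by Qe2; e2: attacked by Bf1; f2: attacked by Qe2.
Black has no legal moves → checkmate.

yes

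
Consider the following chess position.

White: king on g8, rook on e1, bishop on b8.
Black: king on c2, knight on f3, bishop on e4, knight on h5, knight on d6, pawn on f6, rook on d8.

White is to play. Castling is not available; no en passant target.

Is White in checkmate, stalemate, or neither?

White to move; white king on g8.
In check: yes, from the black rook on d8.
King squares — f7: attacked by Nd6; g7: attacked by Nh5; h7: attacked by Be4; f8: attacked by Rd8; h8: attacked by Rd8.
Legal moves for White: none.
In check with no legal moves → checkmate.

checkmate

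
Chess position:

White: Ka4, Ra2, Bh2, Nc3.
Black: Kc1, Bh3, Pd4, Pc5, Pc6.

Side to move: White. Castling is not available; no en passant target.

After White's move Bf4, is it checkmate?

yes

After Bf4: black king on c1; in check: yes, from the white bishop on f4.
King squares — b1: attacked by Nc3; d1: attacked by Nc3; b2: attacked by Ra2; c2: attacked by Ra2; d2: attacked by Ra2.
Black has no legal moves → checkmate.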